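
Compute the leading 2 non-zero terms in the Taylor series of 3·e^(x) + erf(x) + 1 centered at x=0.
x·(2/√(π) + 3) + 4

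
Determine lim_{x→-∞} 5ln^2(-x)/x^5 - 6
The quotient is an ∞/∞ indeterminate form as x → -∞.
Compare growth rates of the dominant terms (exponentials ≫ polynomials ≫ logarithms), or apply L'Hôpital's rule; the quotient → 0.
Adding the constant: 0 - 6 = -6. Limit = -6.

Final answer: -6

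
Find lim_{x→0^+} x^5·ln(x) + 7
The product is a 0·∞ indeterminate form at x → 0⁺.
Rewrite the product as ln(x) / x^(-5) and apply L'Hôpital, or use the standard hierarchy x^(-5) ≫ |ln x| as x → 0⁺.
The indeterminate product → 0, so the limit = 7.

Final answer: 7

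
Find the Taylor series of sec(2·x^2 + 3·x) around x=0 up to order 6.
8541·x^6/80 + 45·x^5 + 151·x^4/8 + 6·x^3 + 9·x^2/2 + 1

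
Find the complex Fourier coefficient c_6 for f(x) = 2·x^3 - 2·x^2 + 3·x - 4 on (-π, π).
Compute the real Fourier coefficients first: a_6 = -2/9, b_6 = -2·π^2/3 - 8/9.
Then c_6 = (a_6 − i·b_6)/2 = -1/9 + 4·i/9 + i·π^2/3.

Final answer: -1/9 + 4·i/9 + i·π^2/3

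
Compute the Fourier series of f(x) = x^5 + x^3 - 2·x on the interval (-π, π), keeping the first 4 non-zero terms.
(-38·π^2 + 2·π^4 + 224)·sin(x) + (-π^4 - 4 + 4·π^2)·sin(2·x) + (-22·π^2/27 - 64/81 + 2·π^4/3)·sin(3·x) + (-π^4/2 + 61/64 + π^2/8)·sin(4·x)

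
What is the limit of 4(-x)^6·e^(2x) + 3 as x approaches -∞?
The product is a 0·∞ indeterminate form at x → -∞.
Rewrite the product as 4(-x)^6 / e^(-2x) (an ∞/∞ form) and apply L'Hôpital, or use the standard hierarchy e^(2|x|) ≫ |(-x)^6| as x → -∞.
The indeterminate product → 0, so the limit = 3.

Final answer: 3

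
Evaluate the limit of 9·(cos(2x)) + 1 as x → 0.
Direct substitution at x = 0 gives 10.

Final answer: 10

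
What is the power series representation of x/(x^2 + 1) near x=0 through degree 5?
x^5 - x^3 + x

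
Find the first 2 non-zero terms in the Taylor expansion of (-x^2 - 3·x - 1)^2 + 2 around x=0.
6·x + 3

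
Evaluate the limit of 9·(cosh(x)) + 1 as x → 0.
Direct substitution at x = 0 gives 10.

Final answer: 10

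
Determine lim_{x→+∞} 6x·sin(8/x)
As x → +∞: let u = 8/x → 0⁺; then 6·x·sin(8/x) = 6·8·sin(u)/u → 6·8·1 = 48.
Limit = 48.

Final answer: 48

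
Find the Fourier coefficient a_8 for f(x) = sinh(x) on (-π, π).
a_8 = (1/π) ∫_{-π}^{π} f(x)·cos(8x) dx.
Evaluate the integral (use parity and integration by parts as needed): a_8 = 0.

Final answer: 0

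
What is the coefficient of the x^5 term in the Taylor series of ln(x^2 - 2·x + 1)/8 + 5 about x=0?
Expand to order 5: ln(x^2 - 2·x + 1)/8 + 5 = -x^5/20 - x^4/16 - x^3/12 - x^2/8 - x/4 + 5 + O(x^6).
The coefficient of x^5 is -1/20.

Final answer: -1/20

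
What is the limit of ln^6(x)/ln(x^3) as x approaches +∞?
This is an ∞/∞ indeterminate form as x → +∞.
Write ln(x^3) = 3·ln(x), reducing the quotient to ln^5(x)/3 → ∞.
Limit = ∞.

Final answer: ∞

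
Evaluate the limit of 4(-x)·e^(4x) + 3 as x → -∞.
The product is a 0·∞ indeterminate form at x → -∞.
Rewrite the product as 4(-x) / e^(-4x) (an ∞/∞ form) and apply L'Hôpital, or use the standard hierarchy e^(4|x|) ≫ |(-x)| as x → -∞.
The indeterminate product → 0, so the limit = 3.

Final answer: 3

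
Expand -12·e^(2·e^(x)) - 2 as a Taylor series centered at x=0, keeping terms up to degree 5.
-227·x^5·e^(2)/5 - 47·x^4·e^(2) - 44·x^3·e^(2) - 36·x^2·e^(2) - 24·x·e^(2) - 12·e^(2) - 2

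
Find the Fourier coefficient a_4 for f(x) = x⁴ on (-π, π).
a_4 = (1/π) ∫_{-π}^{π} f(x)·cos(4x) dx.
Evaluate the integral (use parity and integration by parts as needed): a_4 = -3/16 + π^2/2.

Final answer: -3/16 + π^2/2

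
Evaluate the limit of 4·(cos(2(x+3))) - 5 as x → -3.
Direct substitution at x = -3 gives -1.

Final answer: -1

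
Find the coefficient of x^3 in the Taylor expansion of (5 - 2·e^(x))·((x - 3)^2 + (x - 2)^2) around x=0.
Expand to order 3: (5 - 2·e^(x))·((x - 3)^2 + (x - 2)^2) = 5·x^3/3 + 13·x^2 - 56·x + 39 + O(x^4).
The coefficient of x^3 is 5/3.

Final answer: 5/3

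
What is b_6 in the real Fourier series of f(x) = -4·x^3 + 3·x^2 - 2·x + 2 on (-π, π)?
b_6 = (1/π) ∫_{-π}^{π} f(x)·sin(6x) dx.
Evaluate the integral (use parity and integration by parts as needed): b_6 = 4/9 + 4·π^2/3.

Final answer: 4/9 + 4·π^2/3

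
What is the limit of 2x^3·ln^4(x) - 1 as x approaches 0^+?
The product is a 0·∞ indeterminate form at x → 0⁺.
Rewrite the product as 2·ln^4(x) / x^(-3) and apply L'Hôpital, or use the standard hierarchy x^(-3) ≫ |ln x|^4 as x → 0⁺.
The indeterminate product → 0, so the limit = -1.

Final answer: -1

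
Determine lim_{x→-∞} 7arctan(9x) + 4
Evaluate the dominant behaviour as x → -∞; each term tends to a finite value or vanishes.
Limit = 4 - 7·π/2.

Final answer: 4 - 7·π/2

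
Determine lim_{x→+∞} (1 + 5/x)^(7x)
As x → +∞: write (1 + 5/x)^(7x) = ((1 + 5/x)^x)^7 → (e^5)^7 = e^35.
Limit = e^(35).

Final answer: e^(35)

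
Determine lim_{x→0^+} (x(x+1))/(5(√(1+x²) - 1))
Both numerator and denominator → 0 as x → 0^+; this is a 0/0 indeterminate form.
Expand each to leading order near x = 0: numerator ~ x, denominator ~ 5·x^2/2.
The limit of the ratio is ∞.

Final answer: ∞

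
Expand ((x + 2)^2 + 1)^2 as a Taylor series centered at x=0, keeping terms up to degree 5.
x^4 + 8·x^3 + 26·x^2 + 40·x + 25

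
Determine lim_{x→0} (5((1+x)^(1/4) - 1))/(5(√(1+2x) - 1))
Both numerator and denominator → 0 as x → 0; this is a 0/0 indeterminate form.
Expand each to leading order near x = 0: numerator ~ 5·x/4, denominator ~ 5·x.
The limit of the ratio is 1/4.

Final answer: 1/4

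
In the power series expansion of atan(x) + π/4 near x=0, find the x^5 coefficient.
Expand to order 5: atan(x) + π/4 = x^5/5 - x^3/3 + x + π/4 + O(x^6).
The coefficient of x^5 is 1/5.

Final answer: 1/5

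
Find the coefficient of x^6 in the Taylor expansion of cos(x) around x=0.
Expand to order 6: cos(x) = -x^6/720 + x^4/24 - x^2/2 + 1 + O(x^7).
The coefficient of x^6 is -1/720.

Final answer: -1/720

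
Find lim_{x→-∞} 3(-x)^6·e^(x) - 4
The product is a 0·∞ indeterminate form at x → -∞.
Rewrite the product as 3(-x)^6 / e^(-x) (an ∞/∞ form) and apply L'Hôpital, or use the standard hierarchy e^(|x|) ≫ |(-x)^6| as x → -∞.
The indeterminate product → 0, so the limit = -4.

Final answer: -4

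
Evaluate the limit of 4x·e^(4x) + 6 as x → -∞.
The product is a 0·∞ indeterminate form at x → -∞.
Rewrite the product as 4x / e^(-4x) (an ∞/∞ form) and apply L'Hôpital, or use the standard hierarchy e^(4|x|) ≫ |x| as x → -∞.
The indeterminate product → 0, so the limit = 6.

Final answer: 6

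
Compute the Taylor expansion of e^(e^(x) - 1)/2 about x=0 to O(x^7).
203·x^6/1440 + 13·x^5/60 + 5·x^4/16 + 5·x^3/12 + x^2/2 + x/2 + 1/2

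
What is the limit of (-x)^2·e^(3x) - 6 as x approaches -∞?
The product is a 0·∞ indeterminate form at x → -∞.
Rewrite the product as (-x)^2 / e^(-3x) (an ∞/∞ form) and apply L'Hôpital, or use the standard hierarchy e^(3|x|) ≫ |(-x)^2| as x → -∞.
The indeterminate product → 0, so the limit = -6.

Final answer: -6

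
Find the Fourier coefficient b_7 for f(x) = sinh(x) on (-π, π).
b_7 = (1/π) ∫_{-π}^{π} f(x)·sin(7x) dx.
Evaluate the integral (use parity and integration by parts as needed): b_7 = 7·sinh(π)/(25·π).

Final answer: 7·sinh(π)/(25·π)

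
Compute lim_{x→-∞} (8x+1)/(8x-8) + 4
Evaluate the dominant behaviour as x → -∞; each term tends to a finite value or vanishes.
Limit = 5.

Final answer: 5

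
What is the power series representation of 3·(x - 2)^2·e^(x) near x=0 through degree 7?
3·x^7/280 + x^6/24 + x^5/10 - x^3 - 3·x^2 + 12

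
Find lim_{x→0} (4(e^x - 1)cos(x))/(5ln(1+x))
Both numerator and denominator → 0 as x → 0; this is a 0/0 indeterminate form.
Expand each to leading order near x = 0: numerator ~ 4·x, denominator ~ 5·x.
The limit of the ratio is 4/5.

Final answer: 4/5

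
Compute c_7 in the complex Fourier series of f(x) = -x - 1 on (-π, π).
Compute the real Fourier coefficients first: a_7 = 0, b_7 = -2/7.
Then c_7 = (a_7 − i·b_7)/2 = i/7.

Final answer: i/7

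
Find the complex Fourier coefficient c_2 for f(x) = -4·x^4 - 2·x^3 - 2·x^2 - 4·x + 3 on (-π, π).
Compute the real Fourier coefficients first: a_2 = 10 - 8·π^2, b_2 = 1 + 2·π^2.
Then c_2 = (a_2 − i·b_2)/2 = -4·π^2 + 5 - i·π^2 - i/2.

Final answer: -4·π^2 + 5 - i·π^2 - i/2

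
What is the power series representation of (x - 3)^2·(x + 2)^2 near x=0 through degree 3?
-2·x^3 - 11·x^2 + 12·x + 36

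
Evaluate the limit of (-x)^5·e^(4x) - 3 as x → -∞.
The product is a 0·∞ indeterminate form at x → -∞.
Rewrite the product as (-x)^5 / e^(-4x) (an ∞/∞ form) and apply L'Hôpital, or use the standard hierarchy e^(4|x|) ≫ |(-x)^5| as x → -∞.
The indeterminate product → 0, so the limit = -3.

Final answer: -3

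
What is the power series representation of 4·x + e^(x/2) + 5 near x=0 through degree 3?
x^3/48 + x^2/8 + 9·x/2 + 6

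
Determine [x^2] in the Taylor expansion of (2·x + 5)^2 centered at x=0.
Expand to order 2: (2·x + 5)^2 = 4·x^2 + 20·x + 25 + O(x^3).
The coefficient of x^2 is 4.

Final answer: 4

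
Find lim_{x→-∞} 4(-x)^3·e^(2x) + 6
The product is a 0·∞ indeterminate form at x → -∞.
Rewrite the product as 4(-x)^3 / e^(-2x) (an ∞/∞ form) and apply L'Hôpital, or use the standard hierarchy e^(2|x|) ≫ |(-x)^3| as x → -∞.
The indeterminate product → 0, so the limit = 6.

Final answer: 6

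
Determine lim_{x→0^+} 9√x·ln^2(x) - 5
The product is a 0·∞ indeterminate form at x → 0⁺.
Rewrite the product as 9·ln^2(x) / x^(-1/2) and apply L'Hôpital, or use the standard hierarchy x^(-1/2) ≫ |ln x|^2 as x → 0⁺.
The indeterminate product → 0, so the limit = -5.

Final answer: -5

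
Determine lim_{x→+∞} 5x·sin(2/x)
As x → +∞: let u = 2/x → 0⁺; then 5·x·sin(2/x) = 5·2·sin(u)/u → 5·2·1 = 10.
Limit = 10.

Final answer: 10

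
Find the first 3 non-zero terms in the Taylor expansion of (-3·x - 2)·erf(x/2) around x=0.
x^3/(6·√(π)) - 3·x^2/√(π) - 2·x/√(π)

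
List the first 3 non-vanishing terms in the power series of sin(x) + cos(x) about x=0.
-x^2/2 + x + 1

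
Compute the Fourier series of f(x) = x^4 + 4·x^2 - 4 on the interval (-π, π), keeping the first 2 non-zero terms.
(32 - 8·π^2)·cos(x) - 4 + 4·π^2/3 + π^4/5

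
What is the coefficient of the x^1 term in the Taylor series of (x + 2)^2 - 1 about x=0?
Expand to order 1: (x + 2)^2 - 1 = 4·x + 3 + O(x^2).
The coefficient of x^1 is 4.

Final answer: 4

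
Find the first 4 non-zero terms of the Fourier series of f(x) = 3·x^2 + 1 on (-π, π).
-12·cos(x) + 3·cos(2·x) - 4·cos(3·x)/3 + 1 + π^2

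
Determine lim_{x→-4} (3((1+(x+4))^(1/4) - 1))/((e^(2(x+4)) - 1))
Both numerator and denominator → 0 as x → -4; this is a 0/0 indeterminate form.
Expand each to leading order near x = -4: numerator ~ 3·(x + 4)/4, denominator ~ 2·(x + 4).
The limit of the ratio is 3/8.

Final answer: 3/8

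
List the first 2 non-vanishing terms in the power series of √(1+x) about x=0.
x/2 + 1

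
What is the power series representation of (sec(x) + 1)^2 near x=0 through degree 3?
2·x^2 + 4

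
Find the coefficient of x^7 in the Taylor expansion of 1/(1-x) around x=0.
Expand to order 7: 1/(1-x) = x^7 + x^6 + x^5 + x^4 + x^3 + x^2 + x + 1 + O(x^8).
The coefficient of x^7 is 1.

Final answer: 1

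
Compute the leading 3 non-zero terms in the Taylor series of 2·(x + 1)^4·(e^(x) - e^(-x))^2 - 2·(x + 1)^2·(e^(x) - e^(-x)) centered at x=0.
148·x^4/3 + 82·x^3/3 - 4·x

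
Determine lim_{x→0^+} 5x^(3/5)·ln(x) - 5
The product is a 0·∞ indeterminate form at x → 0⁺.
Rewrite the product as 5·ln(x) / x^(-3/5) and apply L'Hôpital, or use the standard hierarchy x^(-3/5) ≫ |ln x| as x → 0⁺.
The indeterminate product → 0, so the limit = -5.

Final answer: -5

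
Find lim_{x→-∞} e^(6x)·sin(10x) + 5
Evaluate the dominant behaviour as x → -∞; each term tends to a finite value or vanishes.
Limit = 5.

Final answer: 5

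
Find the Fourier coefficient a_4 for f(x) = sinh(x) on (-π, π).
a_4 = (1/π) ∫_{-π}^{π} f(x)·cos(4x) dx.
Evaluate the integral (use parity and integration by parts as needed): a_4 = 0.

Final answer: 0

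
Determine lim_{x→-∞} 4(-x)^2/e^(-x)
This is an ∞/∞ indeterminate form as x → -∞.
Compare growth rates of the dominant terms (exponentials ≫ polynomials ≫ logarithms), or apply L'Hôpital's rule; the quotient → 0.
Limit = 0.

Final answer: 0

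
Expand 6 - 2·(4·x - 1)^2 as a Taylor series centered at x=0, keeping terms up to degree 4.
-32·x^2 + 16·x + 4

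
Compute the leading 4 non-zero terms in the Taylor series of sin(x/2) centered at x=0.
-x^7/645120 + x^5/3840 - x^3/48 + x/2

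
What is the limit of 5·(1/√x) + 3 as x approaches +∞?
Evaluate the dominant behaviour as x → +∞; each term tends to a finite value or vanishes.
Limit = 3.

Final answer: 3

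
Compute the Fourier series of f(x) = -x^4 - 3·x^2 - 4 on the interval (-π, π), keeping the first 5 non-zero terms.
(-36 + 8·π^2)·cos(x) - 2·π^2·cos(2·x) + (20/27 + 8·π^2/9)·cos(3·x) + (-π^2/2 - 9/16)·cos(4·x) - π^4/5 - π^2 - 4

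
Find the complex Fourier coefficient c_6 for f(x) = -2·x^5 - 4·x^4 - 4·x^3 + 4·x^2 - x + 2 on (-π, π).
Compute the real Fourier coefficients first: a_6 = 16/27 - 8·π^2/9, b_6 = 14/81 + 26·π^2/27 + 2·π^4/3.
Then c_6 = (a_6 − i·b_6)/2 = -4·π^2/9 + 8/27 - i·π^4/3 - 13·i·π^2/27 - 7·i/81.

Final answer: -4·π^2/9 + 8/27 - i·π^4/3 - 13·i·π^2/27 - 7·i/81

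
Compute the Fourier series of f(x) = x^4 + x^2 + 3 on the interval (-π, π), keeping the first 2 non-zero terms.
(44 - 8·π^2)·cos(x) + 3 + π^2/3 + π^4/5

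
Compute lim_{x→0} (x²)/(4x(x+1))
Both numerator and denominator → 0 as x → 0; this is a 0/0 indeterminate form.
Expand each to leading order near x = 0: numerator ~ x^2, denominator ~ 4·x.
The limit of the ratio is 0.

Final answer: 0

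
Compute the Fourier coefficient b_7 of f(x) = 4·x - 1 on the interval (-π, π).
b_7 = (1/π) ∫_{-π}^{π} f(x)·sin(7x) dx.
Evaluate the integral (use parity and integration by parts as needed): b_7 = 8/7.

Final answer: 8/7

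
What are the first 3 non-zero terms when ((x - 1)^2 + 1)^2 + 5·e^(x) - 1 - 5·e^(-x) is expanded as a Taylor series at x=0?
8·x^2 + 2·x + 3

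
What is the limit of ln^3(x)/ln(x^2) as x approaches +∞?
This is an ∞/∞ indeterminate form as x → +∞.
Write ln(x^2) = 2·ln(x), reducing the quotient to ln^2(x)/2 → ∞.
Limit = ∞.

Final answer: ∞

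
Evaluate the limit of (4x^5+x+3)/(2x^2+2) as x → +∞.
This is an ∞/∞ indeterminate form as x → +∞.
Divide numerator and denominator by x^5 and let the lower-order terms vanish; the numerator's degree 5 exceeds the denominator's degree 2, so the quotient diverges.
Limit = ∞.

Final answer: ∞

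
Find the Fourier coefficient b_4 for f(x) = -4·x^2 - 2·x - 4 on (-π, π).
b_4 = (1/π) ∫_{-π}^{π} f(x)·sin(4x) dx.
Evaluate the integral (use parity and integration by parts as needed): b_4 = 1.

Final answer: 1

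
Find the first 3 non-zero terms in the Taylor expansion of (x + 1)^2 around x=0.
x^2 + 2·x + 1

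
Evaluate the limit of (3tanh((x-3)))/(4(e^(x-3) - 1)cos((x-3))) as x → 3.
Both numerator and denominator → 0 as x → 3; this is a 0/0 indeterminate form.
Expand each to leading order near x = 3: numerator ~ 3·(x - 3), denominator ~ 4·(x - 3).
The limit of the ratio is 3/4.

Final answer: 3/4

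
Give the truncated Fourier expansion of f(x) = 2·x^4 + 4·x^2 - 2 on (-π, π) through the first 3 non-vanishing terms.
(80 - 16·π^2)·cos(x) + (-2 + 4·π^2)·cos(2·x) - 2 + 4·π^2/3 + 2·π^4/5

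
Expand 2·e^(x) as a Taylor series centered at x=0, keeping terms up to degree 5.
x^5/60 + x^4/12 + x^3/3 + x^2 + 2·x + 2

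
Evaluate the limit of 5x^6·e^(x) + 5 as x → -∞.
The product is a 0·∞ indeterminate form at x → -∞.
Rewrite the product as 5x^6 / e^(-x) (an ∞/∞ form) and apply L'Hôpital, or use the standard hierarchy e^(|x|) ≫ |x^6| as x → -∞.
The indeterminate product → 0, so the limit = 5.

Final answer: 5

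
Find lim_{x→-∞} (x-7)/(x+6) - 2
Evaluate the dominant behaviour as x → -∞; each term tends to a finite value or vanishes.
Limit = -1.

Final answer: -1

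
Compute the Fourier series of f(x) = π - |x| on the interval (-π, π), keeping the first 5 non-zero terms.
4·cos(x)/π + 4·cos(3·x)/(9·π) + 4·cos(5·x)/(25·π) + 4·cos(7·x)/(49·π) + π/2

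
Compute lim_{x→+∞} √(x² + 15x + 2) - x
This is an ∞ − ∞ indeterminate form.
Multiply and divide by the conjugate √(x²+15x + 2) + x; the x² terms cancel, leaving (15x + 2)/(√(x²+15x + 2)+x) → 15/2.
Limit = 15/2.

Final answer: 15/2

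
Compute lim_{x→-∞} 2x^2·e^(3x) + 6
The product is a 0·∞ indeterminate form at x → -∞.
Rewrite the product as 2x^2 / e^(-3x) (an ∞/∞ form) and apply L'Hôpital, or use the standard hierarchy e^(3|x|) ≫ |x^2| as x → -∞.
The indeterminate product → 0, so the limit = 6.

Final answer: 6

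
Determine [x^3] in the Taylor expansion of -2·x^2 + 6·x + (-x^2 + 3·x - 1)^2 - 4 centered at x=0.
Expand to order 3: -2·x^2 + 6·x + (-x^2 + 3·x - 1)^2 - 4 = -6·x^3 + 9·x^2 - 3 + O(x^4).
The coefficient of x^3 is -6.

Final answer: -6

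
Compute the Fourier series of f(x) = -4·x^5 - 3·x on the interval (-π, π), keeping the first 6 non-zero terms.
(-966 - 8·π^4 + 160·π^2)·sin(x) + (-20·π^2 + 33 + 4·π^4)·sin(2·x) + (-8·π^4/3 - 482/81 + 160·π^2/27)·sin(3·x) + (-5·π^2/2 + 39/16 + 2·π^4)·sin(4·x) + (-8·π^4/5 - 942/625 + 32·π^2/25)·sin(5·x) + (-20·π^2/27 + 91/81 + 4·π^4/3)·sin(6·x)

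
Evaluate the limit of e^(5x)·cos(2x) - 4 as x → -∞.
Evaluate the dominant behaviour as x → -∞; each term tends to a finite value or vanishes.
Limit = -4.

Final answer: -4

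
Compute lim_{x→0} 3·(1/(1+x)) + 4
Direct substitution at x = 0 gives 7.

Final answer: 7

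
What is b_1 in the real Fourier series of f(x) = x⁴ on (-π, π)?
b_1 = (1/π) ∫_{-π}^{π} f(x)·sin(1x) dx.
Evaluate the integral (use parity and integration by parts as needed): b_1 = 0.

Final answer: 0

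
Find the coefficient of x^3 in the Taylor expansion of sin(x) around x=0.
Expand to order 3: sin(x) = -x^3/6 + x + O(x^4).
The coefficient of x^3 is -1/6.

Final answer: -1/6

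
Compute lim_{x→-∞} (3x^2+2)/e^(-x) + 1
The quotient is an ∞/∞ indeterminate form as x → -∞.
Compare growth rates of the dominant terms (exponentials ≫ polynomials ≫ logarithms), or apply L'Hôpital's rule; the quotient → 0.
Adding the constant: 0 + 1 = 1. Limit = 1.

Final answer: 1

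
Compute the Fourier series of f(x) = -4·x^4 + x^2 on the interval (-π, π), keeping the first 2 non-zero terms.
(-196 + 32·π^2)·cos(x) - 4·π^4/5 + π^2/3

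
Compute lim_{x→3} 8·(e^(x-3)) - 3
Direct substitution at x = 3 gives 5.

Final answer: 5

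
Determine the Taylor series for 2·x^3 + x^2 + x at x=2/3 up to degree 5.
46/27 + 5·(x - 2/3) + 5·(x - 2/3)^2 + 2·(x - 2/3)^3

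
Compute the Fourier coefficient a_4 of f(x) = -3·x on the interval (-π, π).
a_4 = (1/π) ∫_{-π}^{π} f(x)·cos(4x) dx.
Evaluate the integral (use parity and integration by parts as needed): a_4 = 0.

Final answer: 0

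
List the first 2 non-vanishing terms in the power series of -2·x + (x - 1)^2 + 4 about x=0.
5 - 4·x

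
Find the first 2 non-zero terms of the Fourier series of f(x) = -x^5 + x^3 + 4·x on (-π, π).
(-244 - 2·π^4 + 42·π^2)·sin(x) + (-6·π^2 + 5 + π^4)·sin(2·x)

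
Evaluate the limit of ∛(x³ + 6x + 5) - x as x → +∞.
This is an ∞ − ∞ indeterminate form.
Multiply by (A² + AB + B²)/(A² + AB + B²) where A = ∛(x³+6x + 5), B = x to use A³ − B³ = (A−B)(A²+AB+B²); the x³ terms cancel, leaving (6x + 5)/(A²+AB+B²) with denominator ~ 3x², so the limit is 0.
Limit = 0.

Final answer: 0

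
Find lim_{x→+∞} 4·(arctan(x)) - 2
Evaluate the dominant behaviour as x → +∞; each term tends to a finite value or vanishes.
Limit = -2 + 2·π.

Final answer: -2 + 2·π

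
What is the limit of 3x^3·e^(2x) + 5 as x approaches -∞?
The product is a 0·∞ indeterminate form at x → -∞.
Rewrite the product as 3x^3 / e^(-2x) (an ∞/∞ form) and apply L'Hôpital, or use the standard hierarchy e^(2|x|) ≫ |x^3| as x → -∞.
The indeterminate product → 0, so the limit = 5.

Final answer: 5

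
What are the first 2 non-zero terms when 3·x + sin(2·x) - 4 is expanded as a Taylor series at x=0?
5·x - 4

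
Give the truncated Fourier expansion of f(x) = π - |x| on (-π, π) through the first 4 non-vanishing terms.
4·cos(x)/π + 4·cos(3·x)/(9·π) + 4·cos(5·x)/(25·π) + π/2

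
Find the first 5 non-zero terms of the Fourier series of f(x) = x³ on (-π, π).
(-12 + 2·π^2)·sin(x) + (3/2 - π^2)·sin(2·x) + (-4/9 + 2·π^2/3)·sin(3·x) + (3/16 - π^2/2)·sin(4·x) + (-12/125 + 2·π^2/5)·sin(5·x)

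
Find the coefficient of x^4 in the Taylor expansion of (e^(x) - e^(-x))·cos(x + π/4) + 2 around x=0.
Expand to order 4: (e^(x) - e^(-x))·cos(x + π/4) + 2 = -√(2)·x^3/3 - √(2)·x^2 + √(2)·x + 2 + O(x^5).
The coefficient of x^4 is 0.

Final answer: 0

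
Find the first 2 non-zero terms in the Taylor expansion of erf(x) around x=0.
-2·x^3/(3·√(π)) + 2·x/√(π)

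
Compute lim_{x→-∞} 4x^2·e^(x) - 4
The product is a 0·∞ indeterminate form at x → -∞.
Rewrite the product as 4x^2 / e^(-x) (an ∞/∞ form) and apply L'Hôpital, or use the standard hierarchy e^(|x|) ≫ |x^2| as x → -∞.
The indeterminate product → 0, so the limit = -4.

Final answer: -4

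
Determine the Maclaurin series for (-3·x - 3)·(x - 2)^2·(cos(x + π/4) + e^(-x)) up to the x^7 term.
x^7·(-83/420 - 17·√(2)/168) + x^6·(103/120 - 13·√(2)/240) + x^5·(-29/10 + 31·√(2)/20) + x^4·(7 - √(2)) + x^3·(-10 - 7·√(2)) + x^2·(3 + 15·√(2)/2) + x·(6·√(2) + 12) - 12 - 6·√(2)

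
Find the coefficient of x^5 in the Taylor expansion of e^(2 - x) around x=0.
Expand to order 5: e^(2 - x) = -x^5·e^(2)/120 + x^4·e^(2)/24 - x^3·e^(2)/6 + x^2·e^(2)/2 - x·e^(2) + e^(2) + O(x^6).
The coefficient of x^5 is -e^(2)/120.

Final answer: -e^(2)/120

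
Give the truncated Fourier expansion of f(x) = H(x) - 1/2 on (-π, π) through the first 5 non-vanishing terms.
2·sin(x)/π + 2·sin(3·x)/(3·π) + 2·sin(5·x)/(5·π) + 2·sin(7·x)/(7·π) + 2·sin(9·x)/(9·π)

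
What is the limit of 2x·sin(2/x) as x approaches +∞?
As x → +∞: let u = 2/x → 0⁺; then 2·x·sin(2/x) = 2·2·sin(u)/u → 2·2·1 = 4.
Limit = 4.

Final answer: 4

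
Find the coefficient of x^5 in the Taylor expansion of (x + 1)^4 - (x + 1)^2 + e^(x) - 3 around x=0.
Expand to order 5: (x + 1)^4 - (x + 1)^2 + e^(x) - 3 = x^5/120 + 25·x^4/24 + 25·x^3/6 + 11·x^2/2 + 3·x - 2 + O(x^6).
The coefficient of x^5 is 1/120.

Final answer: 1/120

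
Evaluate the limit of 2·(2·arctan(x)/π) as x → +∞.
Evaluate the dominant behaviour as x → +∞; each term tends to a finite value or vanishes.
Limit = 2.

Final answer: 2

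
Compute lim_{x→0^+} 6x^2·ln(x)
This is a 0·∞ indeterminate form at x → 0⁺.
Rewrite the product as 6·ln(x) / x^(-2) and apply L'Hôpital, or use the standard hierarchy x^(-2) ≫ |ln x| as x → 0⁺.
The indeterminate product → 0, so the limit = 0.

Final answer: 0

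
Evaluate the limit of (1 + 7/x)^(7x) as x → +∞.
As x → +∞: write (1 + 7/x)^(7x) = ((1 + 7/x)^x)^7 → (e^7)^7 = e^49.
Limit = e^(49).

Final answer: e^(49)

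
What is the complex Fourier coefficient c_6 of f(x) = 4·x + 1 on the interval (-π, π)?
Compute the real Fourier coefficients first: a_6 = 0, b_6 = -4/3.
Then c_6 = (a_6 − i·b_6)/2 = 2·i/3.

Final answer: 2·i/3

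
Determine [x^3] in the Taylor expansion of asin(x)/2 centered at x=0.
Expand to order 3: asin(x)/2 = x^3/12 + x/2 + O(x^4).
The coefficient of x^3 is 1/12.

Final answer: 1/12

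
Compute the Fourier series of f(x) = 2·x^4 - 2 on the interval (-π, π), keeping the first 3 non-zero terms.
(96 - 16·π^2)·cos(x) + (-6 + 4·π^2)·cos(2·x) - 2 + 2·π^4/5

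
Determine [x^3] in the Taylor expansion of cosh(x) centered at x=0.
Expand to order 3: cosh(x) = x^2/2 + 1 + O(x^4).
The coefficient of x^3 is 0.

Final answer: 0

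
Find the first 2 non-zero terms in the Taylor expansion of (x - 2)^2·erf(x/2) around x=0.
-4·x^2/√(π) + 4·x/√(π)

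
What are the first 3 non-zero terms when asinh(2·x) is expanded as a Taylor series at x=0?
12·x^5/5 - 4·x^3/3 + 2·x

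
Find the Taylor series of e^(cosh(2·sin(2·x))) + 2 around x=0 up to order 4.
32·e·x^4 + 8·e·x^2 + 2 + e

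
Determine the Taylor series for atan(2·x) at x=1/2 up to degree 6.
π/4 + (x - 1/2) - (x - 1/2)^2 + 2·(x - 1/2)^3/3 - 4·(x - 1/2)^5/5 + 4·(x - 1/2)^6/3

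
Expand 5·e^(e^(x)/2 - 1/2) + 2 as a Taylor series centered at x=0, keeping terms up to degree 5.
257·x^5/768 + 245·x^4/384 + 55·x^3/48 + 15·x^2/8 + 5·x/2 + 7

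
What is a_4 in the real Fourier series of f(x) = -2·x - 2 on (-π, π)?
a_4 = (1/π) ∫_{-π}^{π} f(x)·cos(4x) dx.
Evaluate the integral (use parity and integration by parts as needed): a_4 = 0.

Final answer: 0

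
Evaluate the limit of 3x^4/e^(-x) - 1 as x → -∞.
The quotient is an ∞/∞ indeterminate form as x → -∞.
Compare growth rates of the dominant terms (exponentials ≫ polynomials ≫ logarithms), or apply L'Hôpital's rule; the quotient → 0.
Adding the constant: 0 - 1 = -1. Limit = -1.

Final answer: -1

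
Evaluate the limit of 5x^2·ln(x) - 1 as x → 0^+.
The product is a 0·∞ indeterminate form at x → 0⁺.
Rewrite the product as 5·ln(x) / x^(-2) and apply L'Hôpital, or use the standard hierarchy x^(-2) ≫ |ln x| as x → 0⁺.
The indeterminate product → 0, so the limit = -1.

Final answer: -1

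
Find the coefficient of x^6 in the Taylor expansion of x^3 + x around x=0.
Expand to order 6: x^3 + x = x^3 + x + O(x^7).
The coefficient of x^6 is 0.

Final answer: 0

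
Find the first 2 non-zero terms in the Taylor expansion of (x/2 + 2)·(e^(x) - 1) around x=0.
3·x^2/2 + 2·x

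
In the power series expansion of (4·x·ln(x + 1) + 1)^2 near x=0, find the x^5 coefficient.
Expand to order 5: (4·x·ln(x + 1) + 1)^2 = -18·x^5 + 56·x^4/3 - 4·x^3 + 8·x^2 + 1 + O(x^6).
The coefficient of x^5 is -18.

Final answer: -18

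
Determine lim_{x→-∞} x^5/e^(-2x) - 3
The quotient is an ∞/∞ indeterminate form as x → -∞.
Compare growth rates of the dominant terms (exponentials ≫ polynomials ≫ logarithms), or apply L'Hôpital's rule; the quotient → 0.
Adding the constant: 0 - 3 = -3. Limit = -3.

Final answer: -3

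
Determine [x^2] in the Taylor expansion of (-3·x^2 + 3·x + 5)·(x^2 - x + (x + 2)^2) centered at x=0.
Expand to order 2: (-3·x^2 + 3·x + 5)·(x^2 - x + (x + 2)^2) = 7·x^2 + 27·x + 20 + O(x^3).
The coefficient of x^2 is 7.

Final answer: 7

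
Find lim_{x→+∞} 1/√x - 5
Evaluate the dominant behaviour as x → +∞; each term tends to a finite value or vanishes.
Limit = -5.

Final answer: -5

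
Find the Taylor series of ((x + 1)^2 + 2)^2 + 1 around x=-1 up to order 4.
5 + 4·(x + 1)^2 + (x + 1)^4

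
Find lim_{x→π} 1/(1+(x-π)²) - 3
Direct substitution at x = π gives -2.

Final answer: -2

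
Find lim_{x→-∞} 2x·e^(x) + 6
The product is a 0·∞ indeterminate form at x → -∞.
Rewrite the product as 2x / e^(-x) (an ∞/∞ form) and apply L'Hôpital, or use the standard hierarchy e^(|x|) ≫ |x| as x → -∞.
The indeterminate product → 0, so the limit = 6.

Final answer: 6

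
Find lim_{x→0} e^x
Direct substitution at x = 0 gives 1.

Final answer: 1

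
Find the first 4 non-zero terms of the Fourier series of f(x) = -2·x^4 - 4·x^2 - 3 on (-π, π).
(-80 + 16·π^2)·cos(x) + (2 - 4·π^2)·cos(2·x) + (16/27 + 16·π^2/9)·cos(3·x) - 2·π^4/5 - 4·π^2/3 - 3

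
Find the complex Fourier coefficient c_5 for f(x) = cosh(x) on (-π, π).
Compute the real Fourier coefficients first: a_5 = -sinh(π)/(13·π), b_5 = 0.
Then c_5 = (a_5 − i·b_5)/2 = -sinh(π)/(26·π).

Final answer: -sinh(π)/(26·π)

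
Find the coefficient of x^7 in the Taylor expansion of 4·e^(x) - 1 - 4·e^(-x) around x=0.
Expand to order 7: 4·e^(x) - 1 - 4·e^(-x) = x^7/630 + x^5/15 + 4·x^3/3 + 8·x - 1 + O(x^8).
The coefficient of x^7 is 1/630.

Final answer: 1/630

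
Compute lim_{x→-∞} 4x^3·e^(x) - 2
The product is a 0·∞ indeterminate form at x → -∞.
Rewrite the product as 4x^3 / e^(-x) (an ∞/∞ form) and apply L'Hôpital, or use the standard hierarchy e^(|x|) ≫ |x^3| as x → -∞.
The indeterminate product → 0, so the limit = -2.

Final answer: -2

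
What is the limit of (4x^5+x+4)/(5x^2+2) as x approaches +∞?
This is an ∞/∞ indeterminate form as x → +∞.
Divide numerator and denominator by x^5 and let the lower-order terms vanish; the numerator's degree 5 exceeds the denominator's degree 2, so the quotient diverges.
Limit = ∞.

Final answer: ∞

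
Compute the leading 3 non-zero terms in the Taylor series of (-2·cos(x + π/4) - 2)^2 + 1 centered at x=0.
-2·√(2)·x^2 + 4·x·(√(2)/2 + 1)^2·(-√(2)/(√(2)/2 + 1)^2 - 1/(√(2)/2 + 1)^2) + 1 + 4·(√(2)/2 + 1)^2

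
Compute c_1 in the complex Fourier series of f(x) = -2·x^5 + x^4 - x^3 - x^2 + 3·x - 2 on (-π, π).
Compute the real Fourier coefficients first: a_1 = 52 - 8·π^2, b_1 = -462 - 4·π^4 + 78·π^2.
Then c_1 = (a_1 − i·b_1)/2 = -4·π^2 + 26 - 39·i·π^2 + 2·i·π^4 + 231·i.

Final answer: -4·π^2 + 26 - 39·i·π^2 + 2·i·π^4 + 231·i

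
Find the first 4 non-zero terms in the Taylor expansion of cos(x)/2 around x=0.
-x^6/1440 + x^4/48 - x^2/4 + 1/2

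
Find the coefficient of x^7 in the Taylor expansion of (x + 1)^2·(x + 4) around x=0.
Expand to order 7: (x + 1)^2·(x + 4) = x^3 + 6·x^2 + 9·x + 4 + O(x^8).
The coefficient of x^7 is 0.

Final answer: 0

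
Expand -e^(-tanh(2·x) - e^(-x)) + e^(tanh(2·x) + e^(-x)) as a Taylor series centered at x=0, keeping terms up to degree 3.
x^3·(-13·e/6 - 19·e^(-1)/6) + e·x^2 + x·(e^(-1) + e) - e^(-1) + e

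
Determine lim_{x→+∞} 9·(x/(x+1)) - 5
Evaluate the dominant behaviour as x → +∞; each term tends to a finite value or vanishes.
Limit = 4.

Final answer: 4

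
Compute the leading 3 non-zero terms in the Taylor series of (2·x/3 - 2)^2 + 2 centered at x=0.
4·x^2/9 - 8·x/3 + 6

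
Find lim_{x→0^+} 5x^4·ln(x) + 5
The product is a 0·∞ indeterminate form at x → 0⁺.
Rewrite the product as 5·ln(x) / x^(-4) and apply L'Hôpital, or use the standard hierarchy x^(-4) ≫ |ln x| as x → 0⁺.
The indeterminate product → 0, so the limit = 5.

Final answer: 5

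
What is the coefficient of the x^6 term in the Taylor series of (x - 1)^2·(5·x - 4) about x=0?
Expand to order 6: (x - 1)^2·(5·x - 4) = 5·x^3 - 14·x^2 + 13·x - 4 + O(x^7).
The coefficient of x^6 is 0.

Final answer: 0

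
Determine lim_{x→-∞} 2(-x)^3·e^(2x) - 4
The product is a 0·∞ indeterminate form at x → -∞.
Rewrite the product as 2(-x)^3 / e^(-2x) (an ∞/∞ form) and apply L'Hôpital, or use the standard hierarchy e^(2|x|) ≫ |(-x)^3| as x → -∞.
The indeterminate product → 0, so the limit = -4.

Final answer: -4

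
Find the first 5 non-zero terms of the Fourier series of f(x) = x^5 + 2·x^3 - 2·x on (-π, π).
(-36·π^2 + 2·π^4 + 212)·sin(x) + (-π^4 - 5/2 + 3·π^2)·sin(2·x) + (-4·π^2/27 - 100/81 + 2·π^4/3)·sin(3·x) + (-π^4/2 - 3·π^2/8 + 73/64)·sin(4·x) + (-572/625 + 12·π^2/25 + 2·π^4/5)·sin(5·x)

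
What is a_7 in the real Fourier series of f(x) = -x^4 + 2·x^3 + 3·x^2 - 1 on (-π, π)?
a_7 = (1/π) ∫_{-π}^{π} f(x)·cos(7x) dx.
Evaluate the integral (use parity and integration by parts as needed): a_7 = -636/2401 + 8·π^2/49.

Final answer: -636/2401 + 8·π^2/49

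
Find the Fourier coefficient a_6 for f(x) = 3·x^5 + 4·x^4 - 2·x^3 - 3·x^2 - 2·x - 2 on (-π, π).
a_6 = (1/π) ∫_{-π}^{π} f(x)·cos(6x) dx.
Evaluate the integral (use parity and integration by parts as needed): a_6 = -13/27 + 8·π^2/9.

Final answer: -13/27 + 8·π^2/9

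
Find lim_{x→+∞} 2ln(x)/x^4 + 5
The quotient is an ∞/∞ indeterminate form as x → +∞.
The polynomial denominator x^4 dominates the logarithmic numerator (any positive power of x ≫ ln(x) as x → ∞), so the quotient → 0.
Adding the constant: 0 + 5 = 5. Limit = 5.

Final answer: 5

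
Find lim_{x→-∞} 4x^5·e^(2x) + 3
The product is a 0·∞ indeterminate form at x → -∞.
Rewrite the product as 4x^5 / e^(-2x) (an ∞/∞ form) and apply L'Hôpital, or use the standard hierarchy e^(2|x|) ≫ |x^5| as x → -∞.
The indeterminate product → 0, so the limit = 3.

Final answer: 3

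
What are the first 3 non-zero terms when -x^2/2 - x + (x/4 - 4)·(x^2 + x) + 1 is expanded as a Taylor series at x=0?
-17·x^2/4 - 5·x + 1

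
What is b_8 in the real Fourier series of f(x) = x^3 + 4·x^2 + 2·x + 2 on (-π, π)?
b_8 = (1/π) ∫_{-π}^{π} f(x)·sin(8x) dx.
Evaluate the integral (use parity and integration by parts as needed): b_8 = -π^2/4 - 61/128.

Final answer: -π^2/4 - 61/128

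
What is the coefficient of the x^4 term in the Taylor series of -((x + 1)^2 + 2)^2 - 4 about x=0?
Expand to order 4: -((x + 1)^2 + 2)^2 - 4 = -x^4 - 4·x^3 - 10·x^2 - 12·x - 13 + O(x^5).
The coefficient of x^4 is -1.

Final answer: -1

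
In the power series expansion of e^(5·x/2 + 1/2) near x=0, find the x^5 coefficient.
Expand to order 5: e^(5·x/2 + 1/2) = 625·x^5·e^(1/2)/768 + 625·x^4·e^(1/2)/384 + 125·x^3·e^(1/2)/48 + 25·x^2·e^(1/2)/8 + 5·x·e^(1/2)/2 + e^(1/2) + O(x^6).
The coefficient of x^5 is 625·e^(1/2)/768.

Final answer: 625·e^(1/2)/768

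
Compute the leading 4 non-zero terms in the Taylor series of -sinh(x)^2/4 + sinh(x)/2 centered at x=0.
-x^4/12 + x^3/12 - x^2/4 + x/2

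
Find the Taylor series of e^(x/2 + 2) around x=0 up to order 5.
x^5·e^(2)/3840 + x^4·e^(2)/384 + x^3·e^(2)/48 + x^2·e^(2)/8 + x·e^(2)/2 + e^(2)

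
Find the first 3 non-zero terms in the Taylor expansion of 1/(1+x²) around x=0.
x^4 - x^2 + 1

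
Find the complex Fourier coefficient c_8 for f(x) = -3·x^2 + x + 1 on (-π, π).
Compute the real Fourier coefficients first: a_8 = -3/16, b_8 = -1/4.
Then c_8 = (a_8 − i·b_8)/2 = -3/32 + i/8.

Final answer: -3/32 + i/8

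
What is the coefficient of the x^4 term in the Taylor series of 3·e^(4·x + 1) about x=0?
Expand to order 4: 3·e^(4·x + 1) = 32·e·x^4 + 32·e·x^3 + 24·e·x^2 + 12·e·x + 3·e + O(x^5).
The coefficient of x^4 is 32·e.

Final answer: 32·e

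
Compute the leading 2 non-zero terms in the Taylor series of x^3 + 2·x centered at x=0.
x^3 + 2·x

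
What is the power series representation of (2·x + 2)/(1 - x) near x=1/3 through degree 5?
4 + 9·(x - 1/3) + 27·(x - 1/3)^2/2 + 81·(x - 1/3)^3/4 + 243·(x - 1/3)^4/8 + 729·(x - 1/3)^5/16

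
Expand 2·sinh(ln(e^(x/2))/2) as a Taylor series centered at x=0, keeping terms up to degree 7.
x^7/41287680 + x^5/61440 + x^3/192 + x/2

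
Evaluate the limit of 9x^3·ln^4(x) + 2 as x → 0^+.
The product is a 0·∞ indeterminate form at x → 0⁺.
Rewrite the product as 9·ln^4(x) / x^(-3) and apply L'Hôpital, or use the standard hierarchy x^(-3) ≫ |ln x|^4 as x → 0⁺.
The indeterminate product → 0, so the limit = 2.

Final answer: 2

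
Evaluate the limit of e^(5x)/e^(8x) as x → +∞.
This is an ∞/∞ indeterminate form as x → +∞.
Rewrite e^(5x)/e^(8x) = e^((5−8)x) = e^(-3x); the exponent coefficient is -3 < 0 so e^(-3x) → 0.
Limit = 0.

Final answer: 0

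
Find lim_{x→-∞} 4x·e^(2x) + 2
The product is a 0·∞ indeterminate form at x → -∞.
Rewrite the product as 4x / e^(-2x) (an ∞/∞ form) and apply L'Hôpital, or use the standard hierarchy e^(2|x|) ≫ |x| as x → -∞.
The indeterminate product → 0, so the limit = 2.

Final answer: 2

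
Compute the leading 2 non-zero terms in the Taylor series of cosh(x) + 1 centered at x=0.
x^2/2 + 2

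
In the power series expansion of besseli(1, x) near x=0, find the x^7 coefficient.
Expand to order 7: besseli(1, x) = x^7/18432 + x^5/384 + x^3/16 + x/2 + O(x^8).
The coefficient of x^7 is 1/18432.

Final answer: 1/18432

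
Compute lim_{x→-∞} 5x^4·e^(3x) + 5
The product is a 0·∞ indeterminate form at x → -∞.
Rewrite the product as 5x^4 / e^(-3x) (an ∞/∞ form) and apply L'Hôpital, or use the standard hierarchy e^(3|x|) ≫ |x^4| as x → -∞.
The indeterminate product → 0, so the limit = 5.

Final answer: 5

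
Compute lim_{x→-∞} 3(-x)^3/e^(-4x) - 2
The quotient is an ∞/∞ indeterminate form as x → -∞.
Compare growth rates of the dominant terms (exponentials ≫ polynomials ≫ logarithms), or apply L'Hôpital's rule; the quotient → 0.
Adding the constant: 0 - 2 = -2. Limit = -2.

Final answer: -2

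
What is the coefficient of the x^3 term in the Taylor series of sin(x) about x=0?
Expand to order 3: sin(x) = -x^3/6 + x + O(x^4).
The coefficient of x^3 is -1/6.

Final answer: -1/6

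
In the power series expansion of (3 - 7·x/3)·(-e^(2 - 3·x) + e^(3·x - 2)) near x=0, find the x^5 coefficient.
Expand to order 5: (3 - 7·x/3)·(-e^(2 - 3·x) + e^(3·x - 2)) = x^5·(-9·e^(-2)/5 + 279·e^(2)/20) + x^4·(-165·e^(2)/8 - 3·e^(-2)/8) + x^3·(3·e^(-2) + 24·e^(2)) + x^2·(-41·e^(2)/2 + 13·e^(-2)/2) + x·(20·e^(-2)/3 + 34·e^(2)/3) - 3·e^(2) + 3·e^(-2) + O(x^6).
The coefficient of x^5 is -9·e^(-2)/5 + 279·e^(2)/20.

Final answer: -9·e^(-2)/5 + 279·e^(2)/20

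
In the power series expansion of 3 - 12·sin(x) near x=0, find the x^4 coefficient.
Expand to order 4: 3 - 12·sin(x) = 2·x^3 - 12·x + 3 + O(x^5).
The coefficient of x^4 is 0.

Final answer: 0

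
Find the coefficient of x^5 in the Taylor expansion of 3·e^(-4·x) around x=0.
Expand to order 5: 3·e^(-4·x) = -128·x^5/5 + 32·x^4 - 32·x^3 + 24·x^2 - 12·x + 3 + O(x^6).
The coefficient of x^5 is -128/5.

Final answer: -128/5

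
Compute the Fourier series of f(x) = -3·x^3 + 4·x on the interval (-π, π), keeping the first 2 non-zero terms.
(44 - 6·π^2)·sin(x) + (-17/2 + 3·π^2)·sin(2·x)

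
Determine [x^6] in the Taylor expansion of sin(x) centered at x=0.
Expand to order 6: sin(x) = x^5/120 - x^3/6 + x + O(x^7).
The coefficient of x^6 is 0.

Final answer: 0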